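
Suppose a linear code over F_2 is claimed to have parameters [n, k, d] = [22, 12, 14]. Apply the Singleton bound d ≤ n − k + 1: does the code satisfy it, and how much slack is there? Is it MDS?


Singleton RHS = n − k + 1 = 11, slack = -3, bound violated (no such code; not MDS).

Singleton bound: d ≤ n − k + 1.
Here n = 22, k = 12, so n − k + 1 = 11.
Given d = 14, check d ≤ 11: NO.
Slack = (n − k + 1) − d = -3.
The slack is negative: d = 14 exceeds n − k + 1 = 11 by 3, so the Singleton bound is violated and no linear [22, 12, 14]_2 code can exist. In particular it is not MDS (MDS requires d = n − k + 1 exactly).
Description: the claimed parameters are [22, 12, 14]_2; such a code would be impossible (violates the Singleton bound).


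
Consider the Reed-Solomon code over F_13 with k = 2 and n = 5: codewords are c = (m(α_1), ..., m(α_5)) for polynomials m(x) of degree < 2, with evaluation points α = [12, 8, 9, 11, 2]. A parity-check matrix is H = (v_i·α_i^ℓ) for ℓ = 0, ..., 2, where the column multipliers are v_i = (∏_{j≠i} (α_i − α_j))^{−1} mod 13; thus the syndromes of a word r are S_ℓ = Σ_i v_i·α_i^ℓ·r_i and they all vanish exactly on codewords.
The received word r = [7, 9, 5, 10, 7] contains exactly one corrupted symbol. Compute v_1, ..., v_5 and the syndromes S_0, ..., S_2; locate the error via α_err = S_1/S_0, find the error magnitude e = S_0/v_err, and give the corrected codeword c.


S = (9, 4, 9), error at position 1, error magnitude e = 1, c = [6, 9, 5, 10, 7].

Step 1: column multipliers v_i = (∏_{j≠i}(α_i − α_j))^{−1} mod 13.
  i = 1 (α = 12): (12−8)(12−9)(12−11)(12−2) = 4·3·1·10 = 120 ≡ 3, so v_1 = 3^{−1} = 9 (mod 13).
  i = 2 (α = 8): (8−12)(8−9)(8−11)(8−2) = (−4)·(−1)·(−3)·6 = −72 ≡ 6, so v_2 = 6^{−1} = 11 (mod 13).
  i = 3 (α = 9): (9−12)(9−8)(9−11)(9−2) = (−3)·1·(−2)·7 = 42 ≡ 3, so v_3 = 3^{−1} = 9 (mod 13).
  i = 4 (α = 11): (11−12)(11−8)(11−9)(11−2) = (−1)·3·2·9 = −54 ≡ 11, so v_4 = 11^{−1} = 6 (mod 13).
  i = 5 (α = 2): (2−12)(2−8)(2−9)(2−11) = (−10)·(−6)·(−7)·(−9) = 3780 ≡ 10, so v_5 = 10^{−1} = 4 (mod 13).
  v = [9, 11, 9, 6, 4].
Step 2: syndromes of r = [7, 9, 5, 10, 7] (all sums mod 13).
  S_0 = Σ v_i r_i = 9·7 + 11·9 + 9·5 + 6·10 + 4·7 = 295 ≡ 9.
  S_1 = Σ v_i α_i r_i = 9·12·7 + 11·8·9 + 9·9·5 + 6·11·10 + 4·2·7 = 2669 ≡ 4.
  α_i^2 mod 13 = [1, 12, 3, 4, 4].
  S_2 = Σ v_i α_i^2 r_i = 9·1·7 + 11·12·9 + 9·3·5 + 6·4·10 + 4·4·7 = 1738 ≡ 9.
  S = (9, 4, 9) ≠ 0, so r is not a codeword (an error is present).
Step 3: locate the error. For a single error e at position i, S_ℓ = v_i·e·α_i^ℓ, so α_err = S_1/S_0.
  S_0^{−1} = 9^{−1} = 3 (mod 13), so α_err = 4·3 = 12 ≡ 12 = α_1. Error position i = 1.
  Consistency check: S_2/S_1 = 9·10 = 90 ≡ 12 = α_err ✓ (single-error assumption holds).
Step 4: error magnitude e = S_0/v_1 = S_0·∏_{j≠1}(α_1 − α_j) = 9·3 = 27 ≡ 1 (mod 13).
Step 5: correct position 1: c_1 = r_1 − e = 7 − 1 ≡ 6 (mod 13). Hence c = [6, 9, 5, 10, 7].
  Check: interpolating c through the α_i gives m(x) = 2 + 9·x (degree < 2) with m(α_i) = c_i for every i, so c is indeed a codeword.


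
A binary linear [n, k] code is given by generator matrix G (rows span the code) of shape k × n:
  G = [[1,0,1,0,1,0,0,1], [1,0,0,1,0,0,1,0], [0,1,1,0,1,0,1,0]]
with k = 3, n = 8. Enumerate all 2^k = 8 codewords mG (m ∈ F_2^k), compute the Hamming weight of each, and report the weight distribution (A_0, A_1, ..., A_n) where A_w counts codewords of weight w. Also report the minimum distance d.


Weight distribution: A_0 = 1, A_3 = 2, A_4 = 3, A_5 = 2. Minimum distance d = 3.

Enumerate all 2^3 = 8 messages m ∈ F_2^3.
For each, compute codeword c = mG in F_2^8, then tally its weight.
  m = 000 → c = 00000000, weight = 0.
  m = 100 → c = 10101001, weight = 4.
  m = 010 → c = 10010010, weight = 3.
  m = 110 → c = 00111011, weight = 5.
  m = 001 → c = 01101010, weight = 4.
  m = 101 → c = 11000011, weight = 4.
  m = 011 → c = 11111000, weight = 5.
  m = 111 → c = 01010001, weight = 3.
Tally weights:
  weight 0: 1 codewords.
  weight 3: 2 codewords.
  weight 4: 3 codewords.
  weight 5: 2 codewords.
Minimum distance d = smallest w > 0 with A_w > 0 = 3.
Sanity: Σ A_w = 8 = 2^3 = 8 ✓.


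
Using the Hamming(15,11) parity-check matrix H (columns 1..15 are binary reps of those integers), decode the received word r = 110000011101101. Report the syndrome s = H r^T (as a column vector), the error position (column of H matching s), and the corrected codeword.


s = (0, 1, 1, 0)^T, error position = 6, corrected codeword c = 110001011101101

Compute s = H r^T mod 2 one row at a time:
  s_1 = 1 + 1 + 1 + 0 + 1 + 1 + 0 + 1 = 6 ≡ 0 (mod 2).
  s_2 = 0 + 0 + 0 + 0 + 1 + 1 + 0 + 1 = 3 ≡ 1 (mod 2).
  s_3 = 1 + 0 + 0 + 0 + 1 + 0 + 0 + 1 = 3 ≡ 1 (mod 2).
  s_4 = 1 + 0 + 0 + 0 + 1 + 0 + 1 + 1 = 4 ≡ 0 (mod 2).
s = (0, 1, 1, 0)^T — this equals column 6 of H (binary 0110), so error is at position 6.
Correct: flip bit 6 of r = 110000011101101 to get c = 110001011101101.


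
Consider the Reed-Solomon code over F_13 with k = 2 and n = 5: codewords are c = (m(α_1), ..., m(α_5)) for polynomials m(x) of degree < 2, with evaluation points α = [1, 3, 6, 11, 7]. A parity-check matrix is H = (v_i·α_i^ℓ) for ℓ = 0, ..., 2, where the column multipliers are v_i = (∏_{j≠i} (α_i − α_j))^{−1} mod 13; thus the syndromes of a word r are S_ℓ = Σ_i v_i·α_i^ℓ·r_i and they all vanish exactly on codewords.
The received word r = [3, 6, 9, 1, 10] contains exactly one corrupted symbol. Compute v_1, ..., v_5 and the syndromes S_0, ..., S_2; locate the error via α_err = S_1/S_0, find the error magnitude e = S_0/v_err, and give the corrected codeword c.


S = (6, 6, 6), error at position 1, error magnitude e = 12, c = [4, 6, 9, 1, 10].

Step 1: column multipliers v_i = (∏_{j≠i}(α_i − α_j))^{−1} mod 13.
  i = 1 (α = 1): (1−3)(1−6)(1−11)(1−7) = (−2)·(−5)·(−10)·(−6) = 600 ≡ 2, so v_1 = 2^{−1} = 7 (mod 13).
  i = 2 (α = 3): (3−1)(3−6)(3−11)(3−7) = 2·(−3)·(−8)·(−4) = −192 ≡ 3, so v_2 = 3^{−1} = 9 (mod 13).
  i = 3 (α = 6): (6−1)(6−3)(6−11)(6−7) = 5·3·(−5)·(−1) = 75 ≡ 10, so v_3 = 10^{−1} = 4 (mod 13).
  i = 4 (α = 11): (11−1)(11−3)(11−6)(11−7) = 10·8·5·4 = 1600 ≡ 1, so v_4 = 1^{−1} = 1 (mod 13).
  i = 5 (α = 7): (7−1)(7−3)(7−6)(7−11) = 6·4·1·(−4) = −96 ≡ 8, so v_5 = 8^{−1} = 5 (mod 13).
  v = [7, 9, 4, 1, 5].
Step 2: syndromes of r = [3, 6, 9, 1, 10] (all sums mod 13).
  S_0 = Σ v_i r_i = 7·3 + 9·6 + 4·9 + 1·1 + 5·10 = 162 ≡ 6.
  S_1 = Σ v_i α_i r_i = 7·1·3 + 9·3·6 + 4·6·9 + 1·11·1 + 5·7·10 = 760 ≡ 6.
  α_i^2 mod 13 = [1, 9, 10, 4, 10].
  S_2 = Σ v_i α_i^2 r_i = 7·1·3 + 9·9·6 + 4·10·9 + 1·4·1 + 5·10·10 = 1371 ≡ 6.
  S = (6, 6, 6) ≠ 0, so r is not a codeword (an error is present).
Step 3: locate the error. For a single error e at position i, S_ℓ = v_i·e·α_i^ℓ, so α_err = S_1/S_0.
  S_0^{−1} = 6^{−1} = 11 (mod 13), so α_err = 6·11 = 66 ≡ 1 = α_1. Error position i = 1.
  Consistency check: S_2/S_1 = 6·11 = 66 ≡ 1 = α_err ✓ (single-error assumption holds).
Step 4: error magnitude e = S_0/v_1 = S_0·∏_{j≠1}(α_1 − α_j) = 6·2 = 12 ≡ 12 (mod 13).
Step 5: correct position 1: c_1 = r_1 − e = 3 − 12 ≡ 4 (mod 13). Hence c = [4, 6, 9, 1, 10].
  Check: interpolating c through the α_i gives m(x) = 3 + 1·x (degree < 2) with m(α_i) = c_i for every i, so c is indeed a codeword.


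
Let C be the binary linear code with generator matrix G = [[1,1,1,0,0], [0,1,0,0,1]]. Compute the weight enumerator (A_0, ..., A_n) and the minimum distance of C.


Weight distribution: A_0 = 1, A_2 = 1, A_3 = 2. Minimum distance d = 2.

Enumerate all 2^2 = 4 messages m ∈ F_2^2.
For each, compute codeword c = mG in F_2^5, then tally its weight.
  m = 00 → c = 00000, weight = 0.
  m = 10 → c = 11100, weight = 3.
  m = 01 → c = 01001, weight = 2.
  m = 11 → c = 10101, weight = 3.
Tally weights:
  weight 0: 1 codewords.
  weight 2: 1 codewords.
  weight 3: 2 codewords.
Minimum distance d = smallest w > 0 with A_w > 0 = 2.
Sanity: Σ A_w = 4 = 2^2 = 4 ✓.


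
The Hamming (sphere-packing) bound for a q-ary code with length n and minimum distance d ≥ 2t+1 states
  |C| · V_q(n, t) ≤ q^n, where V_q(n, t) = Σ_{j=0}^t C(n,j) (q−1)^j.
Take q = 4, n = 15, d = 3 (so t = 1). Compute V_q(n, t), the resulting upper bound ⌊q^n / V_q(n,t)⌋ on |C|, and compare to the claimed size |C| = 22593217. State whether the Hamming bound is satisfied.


V_q(n, t) = 46, q^n = 1073741824, Hamming bound = 23342213, |C| = 22593217 ≤ bound (satisfied).

Step 1: Compute V_q(n, t) = Σ_{j=0}^1 C(n, j) (q−1)^j.
  j = 0: C(15,0)·(3)^0 = 1·1 = 1.
  j = 1: C(15,1)·(3)^1 = 15·3 = 45.
  V_q(n, t) = 1 + 45 = 46.
Step 2: q^n = 4^15 = 1073741824.
Step 3: Hamming bound ⌊q^n / V_q(n,t)⌋ = ⌊1073741824/46⌋ = 23342213.
Step 4: Compare |C| = 22593217 to 23342213: satisfied.
The claimed |C| lies below the Hamming bound.


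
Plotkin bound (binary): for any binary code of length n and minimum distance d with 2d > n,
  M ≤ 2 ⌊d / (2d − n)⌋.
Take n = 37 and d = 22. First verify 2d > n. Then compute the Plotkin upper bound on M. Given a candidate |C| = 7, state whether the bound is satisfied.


Plotkin bound M ≤ 6; given |C| = 7 > bound (violated).

Check applicability: 2d = 44, n = 37.
2d − n = 7 > 0, so Plotkin applies.
Compute d/(2d−n) = 22/7 ≈ 3.1429.
⌊d/(2d−n)⌋ = 3.
Plotkin bound: M ≤ 2·3 = 6.
Given |C| = 7, check: VIOLATED.
This |C| is above the Plotkin bound, so no binary code with n = 37, d = 22 and 7 codewords exists.


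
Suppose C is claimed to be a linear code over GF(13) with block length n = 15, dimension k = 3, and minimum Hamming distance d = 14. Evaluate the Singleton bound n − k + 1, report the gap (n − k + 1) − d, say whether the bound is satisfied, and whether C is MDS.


Singleton RHS = n − k + 1 = 13, slack = -1, bound violated (no such code; not MDS).

Singleton bound: d ≤ n − k + 1.
Here n = 15, k = 3, so n − k + 1 = 13.
Given d = 14, check d ≤ 13: NO.
Slack = (n − k + 1) − d = -1.
The slack is negative: d = 14 exceeds n − k + 1 = 13 by 1, so the Singleton bound is violated and no linear [15, 3, 14]_13 code can exist. In particular it is not MDS (MDS requires d = n − k + 1 exactly).
Description: the claimed parameters are [15, 3, 14]_13; such a code would be impossible (violates the Singleton bound).


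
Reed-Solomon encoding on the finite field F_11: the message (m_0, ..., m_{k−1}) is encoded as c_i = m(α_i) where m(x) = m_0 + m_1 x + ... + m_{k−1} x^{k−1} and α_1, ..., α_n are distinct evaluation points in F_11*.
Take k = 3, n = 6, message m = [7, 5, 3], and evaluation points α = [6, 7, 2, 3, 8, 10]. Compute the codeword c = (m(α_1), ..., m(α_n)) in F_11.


c = [2, 2, 7, 5, 8, 5]

Message polynomial: m(x) = 7 + 5·x + 3·x^2 (mod 11).
For each evaluation point α_i, compute m(α_i) mod 11:
  α_1 = 6: Horner steps 3 → 1 → 2, so m(6) = 2.
  α_2 = 7: Horner steps 3 → 4 → 2, so m(7) = 2.
  α_3 = 2: Horner steps 3 → 0 → 7, so m(2) = 7.
  α_4 = 3: Horner steps 3 → 3 → 5, so m(3) = 5.
  α_5 = 8: Horner steps 3 → 7 → 8, so m(8) = 8.
  α_6 = 10: Horner steps 3 → 2 → 5, so m(10) = 5.
Codeword c = [2, 2, 7, 5, 8, 5] ∈ F_11^6.


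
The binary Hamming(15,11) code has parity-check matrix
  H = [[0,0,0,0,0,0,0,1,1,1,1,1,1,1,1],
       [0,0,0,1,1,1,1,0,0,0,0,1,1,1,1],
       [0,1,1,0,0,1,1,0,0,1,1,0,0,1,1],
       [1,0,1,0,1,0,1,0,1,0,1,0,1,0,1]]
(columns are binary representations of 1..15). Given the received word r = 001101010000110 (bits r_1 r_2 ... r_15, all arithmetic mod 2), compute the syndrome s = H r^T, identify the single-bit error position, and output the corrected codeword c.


s = (1, 0, 1, 0)^T, error position = 10, corrected codeword c = 001101010100110

Compute s = H r^T mod 2 one row at a time:
  s_1 = 1 + 0 + 0 + 0 + 0 + 1 + 1 + 0 = 3 ≡ 1 (mod 2).
  s_2 = 1 + 0 + 1 + 0 + 0 + 1 + 1 + 0 = 4 ≡ 0 (mod 2).
  s_3 = 0 + 1 + 1 + 0 + 0 + 0 + 1 + 0 = 3 ≡ 1 (mod 2).
  s_4 = 0 + 1 + 0 + 0 + 0 + 0 + 1 + 0 = 2 ≡ 0 (mod 2).
s = (1, 0, 1, 0)^T — this equals column 10 of H (binary 1010), so error is at position 10.
Correct: flip bit 10 of r = 001101010000110 to get c = 001101010100110.


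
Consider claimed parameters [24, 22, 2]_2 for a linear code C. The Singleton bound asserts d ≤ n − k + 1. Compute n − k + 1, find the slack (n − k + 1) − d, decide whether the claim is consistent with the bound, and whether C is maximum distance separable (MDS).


Singleton RHS = n − k + 1 = 3, slack = 1, bound satisfied, not MDS.

Singleton bound: d ≤ n − k + 1.
Here n = 24, k = 22, so n − k + 1 = 3.
Given d = 2, check d ≤ 3: YES.
Slack = (n − k + 1) − d = 1.
The code is NOT MDS (slack = 1 > 0).
Description: the claimed parameters are [24, 22, 2]_2; such a code would be non-MDS.


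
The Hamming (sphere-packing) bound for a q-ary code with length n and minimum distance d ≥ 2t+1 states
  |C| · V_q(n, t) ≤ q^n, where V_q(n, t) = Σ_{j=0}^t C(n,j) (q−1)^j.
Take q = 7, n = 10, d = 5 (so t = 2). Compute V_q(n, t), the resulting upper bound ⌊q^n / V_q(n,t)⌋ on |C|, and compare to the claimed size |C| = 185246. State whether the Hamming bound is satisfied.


V_q(n, t) = 1681, q^n = 282475249, Hamming bound = 168040, |C| = 185246 > bound (violated).

Step 1: Compute V_q(n, t) = Σ_{j=0}^2 C(n, j) (q−1)^j.
  j = 0: C(10,0)·(6)^0 = 1·1 = 1.
  j = 1: C(10,1)·(6)^1 = 10·6 = 60.
  j = 2: C(10,2)·(6)^2 = 45·36 = 1620.
  V_q(n, t) = 1 + 60 + 1620 = 1681.
Step 2: q^n = 7^10 = 282475249.
Step 3: Hamming bound ⌊q^n / V_q(n,t)⌋ = ⌊282475249/1681⌋ = 168040.
Step 4: Compare |C| = 185246 to 168040: violated.
The claimed |C| lies above the Hamming bound, so no 7-ary code of length 10 with d ≥ 5 can have 185246 codewords.


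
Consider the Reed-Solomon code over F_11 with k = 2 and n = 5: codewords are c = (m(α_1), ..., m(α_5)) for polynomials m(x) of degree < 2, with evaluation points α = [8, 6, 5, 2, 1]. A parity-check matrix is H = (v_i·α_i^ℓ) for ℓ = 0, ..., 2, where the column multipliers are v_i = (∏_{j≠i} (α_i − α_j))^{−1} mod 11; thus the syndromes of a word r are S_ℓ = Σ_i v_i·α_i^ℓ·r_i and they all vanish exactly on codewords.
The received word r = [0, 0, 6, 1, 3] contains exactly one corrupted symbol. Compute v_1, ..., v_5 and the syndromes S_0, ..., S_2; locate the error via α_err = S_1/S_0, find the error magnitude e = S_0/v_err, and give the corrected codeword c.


S = (10, 5, 8), error at position 2, error magnitude e = 7, c = [0, 4, 6, 1, 3].

Step 1: column multipliers v_i = (∏_{j≠i}(α_i − α_j))^{−1} mod 11.
  i = 1 (α = 8): (8−6)(8−5)(8−2)(8−1) = 2·3·6·7 = 252 ≡ 10, so v_1 = 10^{−1} = 10 (mod 11).
  i = 2 (α = 6): (6−8)(6−5)(6−2)(6−1) = (−2)·1·4·5 = −40 ≡ 4, so v_2 = 4^{−1} = 3 (mod 11).
  i = 3 (α = 5): (5−8)(5−6)(5−2)(5−1) = (−3)·(−1)·3·4 = 36 ≡ 3, so v_3 = 3^{−1} = 4 (mod 11).
  i = 4 (α = 2): (2−8)(2−6)(2−5)(2−1) = (−6)·(−4)·(−3)·1 = −72 ≡ 5, so v_4 = 5^{−1} = 9 (mod 11).
  i = 5 (α = 1): (1−8)(1−6)(1−5)(1−2) = (−7)·(−5)·(−4)·(−1) = 140 ≡ 8, so v_5 = 8^{−1} = 7 (mod 11).
  v = [10, 3, 4, 9, 7].
Step 2: syndromes of r = [0, 0, 6, 1, 3] (all sums mod 11).
  S_0 = Σ v_i r_i = 10·0 + 3·0 + 4·6 + 9·1 + 7·3 = 54 ≡ 10.
  S_1 = Σ v_i α_i r_i = 10·8·0 + 3·6·0 + 4·5·6 + 9·2·1 + 7·1·3 = 159 ≡ 5.
  α_i^2 mod 11 = [9, 3, 3, 4, 1].
  S_2 = Σ v_i α_i^2 r_i = 10·9·0 + 3·3·0 + 4·3·6 + 9·4·1 + 7·1·3 = 129 ≡ 8.
  S = (10, 5, 8) ≠ 0, so r is not a codeword (an error is present).
Step 3: locate the error. For a single error e at position i, S_ℓ = v_i·e·α_i^ℓ, so α_err = S_1/S_0.
  S_0^{−1} = 10^{−1} = 10 (mod 11), so α_err = 5·10 = 50 ≡ 6 = α_2. Error position i = 2.
  Consistency check: S_2/S_1 = 8·9 = 72 ≡ 6 = α_err ✓ (single-error assumption holds).
Step 4: error magnitude e = S_0/v_2 = S_0·∏_{j≠2}(α_2 − α_j) = 10·4 = 40 ≡ 7 (mod 11).
Step 5: correct position 2: c_2 = r_2 − e = 0 − 7 ≡ 4 (mod 11). Hence c = [0, 4, 6, 1, 3].
  Check: interpolating c through the α_i gives m(x) = 5 + 9·x (degree < 2) with m(α_i) = c_i for every i, so c is indeed a codeword.


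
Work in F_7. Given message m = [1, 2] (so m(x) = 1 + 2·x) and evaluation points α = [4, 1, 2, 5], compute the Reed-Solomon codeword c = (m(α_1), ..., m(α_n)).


c = [2, 3, 5, 4]

Message polynomial: m(x) = 1 + 2·x (mod 7).
For each evaluation point α_i, compute m(α_i) mod 7:
  α_1 = 4: Horner steps 2 → 2, so m(4) = 2.
  α_2 = 1: Horner steps 2 → 3, so m(1) = 3.
  α_3 = 2: Horner steps 2 → 5, so m(2) = 5.
  α_4 = 5: Horner steps 2 → 4, so m(5) = 4.
Codeword c = [2, 3, 5, 4] ∈ F_7^4.


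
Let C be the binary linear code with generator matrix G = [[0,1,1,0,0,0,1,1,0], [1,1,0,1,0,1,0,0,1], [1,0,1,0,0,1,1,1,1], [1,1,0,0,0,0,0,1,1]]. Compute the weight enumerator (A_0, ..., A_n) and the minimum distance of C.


Weight distribution: A_0 = 1, A_1 = 1, A_2 = 1, A_3 = 1, A_4 = 5, A_5 = 5, A_6 = 1, A_7 = 1. Minimum distance d = 1.

Enumerate all 2^4 = 16 messages m ∈ F_2^4.
For each, compute codeword c = mG in F_2^9, then tally its weight.
  m = 0000 → c = 000000000, weight = 0.
  m = 1000 → c = 011000110, weight = 4.
  m = 0100 → c = 110101001, weight = 5.
  m = 1100 → c = 101101111, weight = 7.
  m = 0010 → c = 101001111, weight = 6.
  m = 1010 → c = 110001001, weight = 4.
  m = 0110 → c = 011100110, weight = 5.
  m = 1110 → c = 000100000, weight = 1.
  m = 0001 → c = 110000011, weight = 4.
  m = 1001 → c = 101000101, weight = 4.
  m = 0101 → c = 000101010, weight = 3.
  m = 1101 → c = 011101100, weight = 5.
  m = 0011 → c = 011001100, weight = 4.
  m = 1011 → c = 000001010, weight = 2.
  m = 0111 → c = 101100101, weight = 5.
  m = 1111 → c = 110100011, weight = 5.
Tally weights:
  weight 0: 1 codewords.
  weight 1: 1 codewords.
  weight 2: 1 codewords.
  weight 3: 1 codewords.
  weight 4: 5 codewords.
  weight 5: 5 codewords.
  weight 6: 1 codewords.
  weight 7: 1 codewords.
Minimum distance d = smallest w > 0 with A_w > 0 = 1.
Sanity: Σ A_w = 16 = 2^4 = 16 ✓.


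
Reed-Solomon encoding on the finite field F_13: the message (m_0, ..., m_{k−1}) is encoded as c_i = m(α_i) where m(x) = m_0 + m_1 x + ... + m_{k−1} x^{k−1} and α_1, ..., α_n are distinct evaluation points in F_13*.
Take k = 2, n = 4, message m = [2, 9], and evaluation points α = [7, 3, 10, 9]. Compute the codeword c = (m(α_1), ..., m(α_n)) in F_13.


c = [0, 3, 1, 5]

Message polynomial: m(x) = 2 + 9·x (mod 13).
For each evaluation point α_i, compute m(α_i) mod 13:
  α_1 = 7: Horner steps 9 → 0, so m(7) = 0.
  α_2 = 3: Horner steps 9 → 3, so m(3) = 3.
  α_3 = 10: Horner steps 9 → 1, so m(10) = 1.
  α_4 = 9: Horner steps 9 → 5, so m(9) = 5.
Codeword c = [0, 3, 1, 5] ∈ F_13^4.


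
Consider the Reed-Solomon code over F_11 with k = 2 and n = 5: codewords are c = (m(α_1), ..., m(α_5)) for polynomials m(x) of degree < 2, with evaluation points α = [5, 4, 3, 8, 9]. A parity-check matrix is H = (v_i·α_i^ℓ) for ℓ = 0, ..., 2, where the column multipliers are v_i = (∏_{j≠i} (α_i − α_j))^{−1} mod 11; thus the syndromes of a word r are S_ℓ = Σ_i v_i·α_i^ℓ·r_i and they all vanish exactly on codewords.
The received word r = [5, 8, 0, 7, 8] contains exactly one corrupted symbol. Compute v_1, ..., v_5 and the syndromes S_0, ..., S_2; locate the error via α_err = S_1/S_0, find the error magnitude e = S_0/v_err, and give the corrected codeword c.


S = (7, 8, 6), error at position 5, error magnitude e = 4, c = [5, 8, 0, 7, 4].

Step 1: column multipliers v_i = (∏_{j≠i}(α_i − α_j))^{−1} mod 11.
  i = 1 (α = 5): (5−4)(5−3)(5−8)(5−9) = 1·2·(−3)·(−4) = 24 ≡ 2, so v_1 = 2^{−1} = 6 (mod 11).
  i = 2 (α = 4): (4−5)(4−3)(4−8)(4−9) = (−1)·1·(−4)·(−5) = −20 ≡ 2, so v_2 = 2^{−1} = 6 (mod 11).
  i = 3 (α = 3): (3−5)(3−4)(3−8)(3−9) = (−2)·(−1)·(−5)·(−6) = 60 ≡ 5, so v_3 = 5^{−1} = 9 (mod 11).
  i = 4 (α = 8): (8−5)(8−4)(8−3)(8−9) = 3·4·5·(−1) = −60 ≡ 6, so v_4 = 6^{−1} = 2 (mod 11).
  i = 5 (α = 9): (9−5)(9−4)(9−3)(9−8) = 4·5·6·1 = 120 ≡ 10, so v_5 = 10^{−1} = 10 (mod 11).
  v = [6, 6, 9, 2, 10].
Step 2: syndromes of r = [5, 8, 0, 7, 8] (all sums mod 11).
  S_0 = Σ v_i r_i = 6·5 + 6·8 + 9·0 + 2·7 + 10·8 = 172 ≡ 7.
  S_1 = Σ v_i α_i r_i = 6·5·5 + 6·4·8 + 9·3·0 + 2·8·7 + 10·9·8 = 1174 ≡ 8.
  α_i^2 mod 11 = [3, 5, 9, 9, 4].
  S_2 = Σ v_i α_i^2 r_i = 6·3·5 + 6·5·8 + 9·9·0 + 2·9·7 + 10·4·8 = 776 ≡ 6.
  S = (7, 8, 6) ≠ 0, so r is not a codeword (an error is present).
Step 3: locate the error. For a single error e at position i, S_ℓ = v_i·e·α_i^ℓ, so α_err = S_1/S_0.
  S_0^{−1} = 7^{−1} = 8 (mod 11), so α_err = 8·8 = 64 ≡ 9 = α_5. Error position i = 5.
  Consistency check: S_2/S_1 = 6·7 = 42 ≡ 9 = α_err ✓ (single-error assumption holds).
Step 4: error magnitude e = S_0/v_5 = S_0·∏_{j≠5}(α_5 − α_j) = 7·10 = 70 ≡ 4 (mod 11).
Step 5: correct position 5: c_5 = r_5 − e = 8 − 4 ≡ 4 (mod 11). Hence c = [5, 8, 0, 7, 4].
  Check: interpolating c through the α_i gives m(x) = 9 + 8·x (degree < 2) with m(α_i) = c_i for every i, so c is indeed a codeword.


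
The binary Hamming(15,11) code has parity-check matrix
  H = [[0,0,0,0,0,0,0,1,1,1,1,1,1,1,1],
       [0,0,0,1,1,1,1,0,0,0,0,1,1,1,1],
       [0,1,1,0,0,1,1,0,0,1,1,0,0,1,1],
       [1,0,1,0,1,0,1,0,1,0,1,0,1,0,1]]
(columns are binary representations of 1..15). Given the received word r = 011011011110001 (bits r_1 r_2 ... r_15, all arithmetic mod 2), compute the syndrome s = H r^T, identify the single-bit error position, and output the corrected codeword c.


s = (1, 1, 0, 1)^T, error position = 13, corrected codeword c = 011011011110101

Compute s = H r^T mod 2 one row at a time:
  s_1 = 1 + 1 + 1 + 1 + 0 + 0 + 0 + 1 = 5 ≡ 1 (mod 2).
  s_2 = 0 + 1 + 1 + 0 + 0 + 0 + 0 + 1 = 3 ≡ 1 (mod 2).
  s_3 = 1 + 1 + 1 + 0 + 1 + 1 + 0 + 1 = 6 ≡ 0 (mod 2).
  s_4 = 0 + 1 + 1 + 0 + 1 + 1 + 0 + 1 = 5 ≡ 1 (mod 2).
s = (1, 1, 0, 1)^T — this equals column 13 of H (binary 1101), so error is at position 13.
Correct: flip bit 13 of r = 011011011110001 to get c = 011011011110101.


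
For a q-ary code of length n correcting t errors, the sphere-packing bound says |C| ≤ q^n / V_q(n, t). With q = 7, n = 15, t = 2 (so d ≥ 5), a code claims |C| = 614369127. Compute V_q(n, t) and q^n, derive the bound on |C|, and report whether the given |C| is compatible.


V_q(n, t) = 3871, q^n = 4747561509943, Hamming bound = 1226443169, |C| = 614369127 ≤ bound (satisfied).

Step 1: Compute V_q(n, t) = Σ_{j=0}^2 C(n, j) (q−1)^j.
  j = 0: C(15,0)·(6)^0 = 1·1 = 1.
  j = 1: C(15,1)·(6)^1 = 15·6 = 90.
  j = 2: C(15,2)·(6)^2 = 105·36 = 3780.
  V_q(n, t) = 1 + 90 + 3780 = 3871.
Step 2: q^n = 7^15 = 4747561509943.
Step 3: Hamming bound ⌊q^n / V_q(n,t)⌋ = ⌊4747561509943/3871⌋ = 1226443169.
Step 4: Compare |C| = 614369127 to 1226443169: satisfied.
The claimed |C| lies below the Hamming bound.


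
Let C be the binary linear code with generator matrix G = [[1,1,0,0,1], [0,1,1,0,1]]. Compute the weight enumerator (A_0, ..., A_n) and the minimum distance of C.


Weight distribution: A_0 = 1, A_2 = 1, A_3 = 2. Minimum distance d = 2.

Enumerate all 2^2 = 4 messages m ∈ F_2^2.
For each, compute codeword c = mG in F_2^5, then tally its weight.
  m = 00 → c = 00000, weight = 0.
  m = 10 → c = 11001, weight = 3.
  m = 01 → c = 01101, weight = 3.
  m = 11 → c = 10100, weight = 2.
Tally weights:
  weight 0: 1 codewords.
  weight 2: 1 codewords.
  weight 3: 2 codewords.
Minimum distance d = smallest w > 0 with A_w > 0 = 2.
Sanity: Σ A_w = 4 = 2^2 = 4 ✓.


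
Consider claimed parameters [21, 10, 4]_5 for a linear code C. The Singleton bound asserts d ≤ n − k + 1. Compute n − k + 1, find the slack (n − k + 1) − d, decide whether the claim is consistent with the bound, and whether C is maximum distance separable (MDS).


Singleton RHS = n − k + 1 = 12, slack = 8, bound satisfied, not MDS.

Singleton bound: d ≤ n − k + 1.
Here n = 21, k = 10, so n − k + 1 = 12.
Given d = 4, check d ≤ 12: YES.
Slack = (n − k + 1) − d = 8.
The code is NOT MDS (slack = 8 > 0).
Description: the claimed parameters are [21, 10, 4]_5; such a code would be non-MDS.


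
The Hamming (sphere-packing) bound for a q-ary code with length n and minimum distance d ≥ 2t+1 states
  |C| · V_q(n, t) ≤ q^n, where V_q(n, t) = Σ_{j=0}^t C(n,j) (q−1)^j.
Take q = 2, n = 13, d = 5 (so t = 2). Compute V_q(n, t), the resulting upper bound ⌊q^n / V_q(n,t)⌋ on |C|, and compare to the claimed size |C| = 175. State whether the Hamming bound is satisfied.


V_q(n, t) = 92, q^n = 8192, Hamming bound = 89, |C| = 175 > bound (violated).

Step 1: Compute V_q(n, t) = Σ_{j=0}^2 C(n, j) (q−1)^j.
  j = 0: C(13,0)·(1)^0 = 1·1 = 1.
  j = 1: C(13,1)·(1)^1 = 13·1 = 13.
  j = 2: C(13,2)·(1)^2 = 78·1 = 78.
  V_q(n, t) = 1 + 13 + 78 = 92.
Step 2: q^n = 2^13 = 8192.
Step 3: Hamming bound ⌊q^n / V_q(n,t)⌋ = ⌊8192/92⌋ = 89.
Step 4: Compare |C| = 175 to 89: violated.
The claimed |C| lies above the Hamming bound, so no 2-ary code of length 13 with d ≥ 5 can have 175 codewords.


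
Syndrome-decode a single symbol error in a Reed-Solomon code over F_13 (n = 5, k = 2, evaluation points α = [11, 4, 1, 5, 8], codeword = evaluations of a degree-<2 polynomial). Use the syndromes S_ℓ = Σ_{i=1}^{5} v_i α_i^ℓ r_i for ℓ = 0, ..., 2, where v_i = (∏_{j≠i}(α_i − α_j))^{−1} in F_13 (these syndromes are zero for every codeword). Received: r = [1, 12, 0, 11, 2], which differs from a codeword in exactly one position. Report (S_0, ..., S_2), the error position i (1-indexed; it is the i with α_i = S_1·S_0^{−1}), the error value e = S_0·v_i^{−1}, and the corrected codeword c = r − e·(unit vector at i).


S = (3, 2, 10), error at position 4, error magnitude e = 8, c = [1, 12, 0, 3, 2].

Step 1: column multipliers v_i = (∏_{j≠i}(α_i − α_j))^{−1} mod 13.
  i = 1 (α = 11): (11−4)(11−1)(11−5)(11−8) = 7·10·6·3 = 1260 ≡ 12, so v_1 = 12^{−1} = 12 (mod 13).
  i = 2 (α = 4): (4−11)(4−1)(4−5)(4−8) = (−7)·3·(−1)·(−4) = −84 ≡ 7, so v_2 = 7^{−1} = 2 (mod 13).
  i = 3 (α = 1): (1−11)(1−4)(1−5)(1−8) = (−10)·(−3)·(−4)·(−7) = 840 ≡ 8, so v_3 = 8^{−1} = 5 (mod 13).
  i = 4 (α = 5): (5−11)(5−4)(5−1)(5−8) = (−6)·1·4·(−3) = 72 ≡ 7, so v_4 = 7^{−1} = 2 (mod 13).
  i = 5 (α = 8): (8−11)(8−4)(8−1)(8−5) = (−3)·4·7·3 = −252 ≡ 8, so v_5 = 8^{−1} = 5 (mod 13).
  v = [12, 2, 5, 2, 5].
Step 2: syndromes of r = [1, 12, 0, 11, 2] (all sums mod 13).
  S_0 = Σ v_i r_i = 12·1 + 2·12 + 5·0 + 2·11 + 5·2 = 68 ≡ 3.
  S_1 = Σ v_i α_i r_i = 12·11·1 + 2·4·12 + 5·1·0 + 2·5·11 + 5·8·2 = 418 ≡ 2.
  α_i^2 mod 13 = [4, 3, 1, 12, 12].
  S_2 = Σ v_i α_i^2 r_i = 12·4·1 + 2·3·12 + 5·1·0 + 2·12·11 + 5·12·2 = 504 ≡ 10.
  S = (3, 2, 10) ≠ 0, so r is not a codeword (an error is present).
Step 3: locate the error. For a single error e at position i, S_ℓ = v_i·e·α_i^ℓ, so α_err = S_1/S_0.
  S_0^{−1} = 3^{−1} = 9 (mod 13), so α_err = 2·9 = 18 ≡ 5 = α_4. Error position i = 4.
  Consistency check: S_2/S_1 = 10·7 = 70 ≡ 5 = α_err ✓ (single-error assumption holds).
Step 4: error magnitude e = S_0/v_4 = S_0·∏_{j≠4}(α_4 − α_j) = 3·7 = 21 ≡ 8 (mod 13).
Step 5: correct position 4: c_4 = r_4 − e = 11 − 8 ≡ 3 (mod 13). Hence c = [1, 12, 0, 3, 2].
  Check: interpolating c through the α_i gives m(x) = 9 + 4·x (degree < 2) with m(α_i) = c_i for every i, so c is indeed a codeword.


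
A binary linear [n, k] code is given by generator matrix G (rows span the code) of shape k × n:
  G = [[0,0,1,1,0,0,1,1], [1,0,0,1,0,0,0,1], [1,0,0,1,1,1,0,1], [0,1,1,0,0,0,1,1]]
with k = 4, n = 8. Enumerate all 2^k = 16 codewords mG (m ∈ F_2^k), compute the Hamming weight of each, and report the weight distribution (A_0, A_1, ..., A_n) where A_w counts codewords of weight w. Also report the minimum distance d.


Weight distribution: A_0 = 1, A_2 = 2, A_3 = 3, A_4 = 3, A_5 = 4, A_6 = 2, A_7 = 1. Minimum distance d = 2.

Enumerate all 2^4 = 16 messages m ∈ F_2^4.
For each, compute codeword c = mG in F_2^8, then tally its weight.
  m = 0000 → c = 00000000, weight = 0.
  m = 1000 → c = 00110011, weight = 4.
  m = 0100 → c = 10010001, weight = 3.
  m = 1100 → c = 10100010, weight = 3.
  m = 0010 → c = 10011101, weight = 5.
  m = 1010 → c = 10101110, weight = 5.
  m = 0110 → c = 00001100, weight = 2.
  m = 1110 → c = 00111111, weight = 6.
  m = 0001 → c = 01100011, weight = 4.
  m = 1001 → c = 01010000, weight = 2.
  m = 0101 → c = 11110010, weight = 5.
  m = 1101 → c = 11000001, weight = 3.
  m = 0011 → c = 11111110, weight = 7.
  m = 1011 → c = 11001101, weight = 5.
  m = 0111 → c = 01101111, weight = 6.
  m = 1111 → c = 01011100, weight = 4.
Tally weights:
  weight 0: 1 codewords.
  weight 2: 2 codewords.
  weight 3: 3 codewords.
  weight 4: 3 codewords.
  weight 5: 4 codewords.
  weight 6: 2 codewords.
  weight 7: 1 codewords.
Minimum distance d = smallest w > 0 with A_w > 0 = 2.
Sanity: Σ A_w = 16 = 2^4 = 16 ✓.


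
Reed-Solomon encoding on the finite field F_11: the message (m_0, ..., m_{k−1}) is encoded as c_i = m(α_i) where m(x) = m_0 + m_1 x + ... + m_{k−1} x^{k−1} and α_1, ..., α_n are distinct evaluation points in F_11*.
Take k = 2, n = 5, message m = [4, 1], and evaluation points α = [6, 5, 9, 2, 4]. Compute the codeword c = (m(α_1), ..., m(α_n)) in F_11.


c = [10, 9, 2, 6, 8]

Message polynomial: m(x) = 4 + 1·x (mod 11).
For each evaluation point α_i, compute m(α_i) mod 11:
  α_1 = 6: Horner steps 1 → 10, so m(6) = 10.
  α_2 = 5: Horner steps 1 → 9, so m(5) = 9.
  α_3 = 9: Horner steps 1 → 2, so m(9) = 2.
  α_4 = 2: Horner steps 1 → 6, so m(2) = 6.
  α_5 = 4: Horner steps 1 → 8, so m(4) = 8.
Codeword c = [10, 9, 2, 6, 8] ∈ F_11^5.


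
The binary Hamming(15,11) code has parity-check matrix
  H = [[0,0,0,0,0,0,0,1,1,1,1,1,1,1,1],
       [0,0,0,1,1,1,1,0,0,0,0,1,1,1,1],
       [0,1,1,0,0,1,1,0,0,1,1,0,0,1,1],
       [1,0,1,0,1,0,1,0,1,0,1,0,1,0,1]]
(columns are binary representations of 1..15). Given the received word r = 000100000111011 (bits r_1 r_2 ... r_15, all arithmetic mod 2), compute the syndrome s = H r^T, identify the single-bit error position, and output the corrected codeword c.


s = (1, 0, 0, 0)^T, error position = 8, corrected codeword c = 000100010111011

Compute s = H r^T mod 2 one row at a time:
  s_1 = 0 + 0 + 1 + 1 + 1 + 0 + 1 + 1 = 5 ≡ 1 (mod 2).
  s_2 = 1 + 0 + 0 + 0 + 1 + 0 + 1 + 1 = 4 ≡ 0 (mod 2).
  s_3 = 0 + 0 + 0 + 0 + 1 + 1 + 1 + 1 = 4 ≡ 0 (mod 2).
  s_4 = 0 + 0 + 0 + 0 + 0 + 1 + 0 + 1 = 2 ≡ 0 (mod 2).
s = (1, 0, 0, 0)^T — this equals column 8 of H (binary 1000), so error is at position 8.
Correct: flip bit 8 of r = 000100000111011 to get c = 000100010111011.


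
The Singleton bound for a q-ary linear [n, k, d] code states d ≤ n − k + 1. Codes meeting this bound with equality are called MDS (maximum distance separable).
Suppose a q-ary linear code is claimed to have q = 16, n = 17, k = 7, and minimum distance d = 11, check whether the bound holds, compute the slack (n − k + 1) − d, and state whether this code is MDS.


Singleton RHS = n − k + 1 = 11, slack = 0, bound satisfied, MDS.

Singleton bound: d ≤ n − k + 1.
Here n = 17, k = 7, so n − k + 1 = 11.
Given d = 11, check d ≤ 11: YES.
Slack = (n − k + 1) − d = 0.
The code is MDS (slack = 0).
Description: the claimed parameters are [17, 7, 11]_16; such a code would be MDS (meets Singleton bound).


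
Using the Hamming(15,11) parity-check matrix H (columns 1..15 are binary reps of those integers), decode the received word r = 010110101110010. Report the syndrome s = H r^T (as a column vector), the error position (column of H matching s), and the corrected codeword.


s = (0, 0, 1, 0)^T, error position = 2, corrected codeword c = 000110101110010

Compute s = H r^T mod 2 one row at a time:
  s_1 = 0 + 1 + 1 + 1 + 0 + 0 + 1 + 0 = 4 ≡ 0 (mod 2).
  s_2 = 1 + 1 + 0 + 1 + 0 + 0 + 1 + 0 = 4 ≡ 0 (mod 2).
  s_3 = 1 + 0 + 0 + 1 + 1 + 1 + 1 + 0 = 5 ≡ 1 (mod 2).
  s_4 = 0 + 0 + 1 + 1 + 1 + 1 + 0 + 0 = 4 ≡ 0 (mod 2).
s = (0, 0, 1, 0)^T — this equals column 2 of H (binary 0010), so error is at position 2.
Correct: flip bit 2 of r = 010110101110010 to get c = 000110101110010.


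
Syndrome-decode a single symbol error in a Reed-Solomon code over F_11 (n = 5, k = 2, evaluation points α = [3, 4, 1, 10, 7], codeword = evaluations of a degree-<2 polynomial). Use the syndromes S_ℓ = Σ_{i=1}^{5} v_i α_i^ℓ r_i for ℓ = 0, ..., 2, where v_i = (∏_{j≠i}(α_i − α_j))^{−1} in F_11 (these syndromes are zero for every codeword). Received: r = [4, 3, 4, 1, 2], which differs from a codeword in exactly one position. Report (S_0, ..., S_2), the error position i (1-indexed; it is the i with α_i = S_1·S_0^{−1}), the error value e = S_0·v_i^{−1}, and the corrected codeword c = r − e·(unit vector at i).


S = (3, 9, 5), error at position 1, error magnitude e = 8, c = [7, 3, 4, 1, 2].

Step 1: column multipliers v_i = (∏_{j≠i}(α_i − α_j))^{−1} mod 11.
  i = 1 (α = 3): (3−4)(3−1)(3−10)(3−7) = (−1)·2·(−7)·(−4) = −56 ≡ 10, so v_1 = 10^{−1} = 10 (mod 11).
  i = 2 (α = 4): (4−3)(4−1)(4−10)(4−7) = 1·3·(−6)·(−3) = 54 ≡ 10, so v_2 = 10^{−1} = 10 (mod 11).
  i = 3 (α = 1): (1−3)(1−4)(1−10)(1−7) = (−2)·(−3)·(−9)·(−6) = 324 ≡ 5, so v_3 = 5^{−1} = 9 (mod 11).
  i = 4 (α = 10): (10−3)(10−4)(10−1)(10−7) = 7·6·9·3 = 1134 ≡ 1, so v_4 = 1^{−1} = 1 (mod 11).
  i = 5 (α = 7): (7−3)(7−4)(7−1)(7−10) = 4·3·6·(−3) = −216 ≡ 4, so v_5 = 4^{−1} = 3 (mod 11).
  v = [10, 10, 9, 1, 3].
Step 2: syndromes of r = [4, 3, 4, 1, 2] (all sums mod 11).
  S_0 = Σ v_i r_i = 10·4 + 10·3 + 9·4 + 1·1 + 3·2 = 113 ≡ 3.
  S_1 = Σ v_i α_i r_i = 10·3·4 + 10·4·3 + 9·1·4 + 1·10·1 + 3·7·2 = 328 ≡ 9.
  α_i^2 mod 11 = [9, 5, 1, 1, 5].
  S_2 = Σ v_i α_i^2 r_i = 10·9·4 + 10·5·3 + 9·1·4 + 1·1·1 + 3·5·2 = 577 ≡ 5.
  S = (3, 9, 5) ≠ 0, so r is not a codeword (an error is present).
Step 3: locate the error. For a single error e at position i, S_ℓ = v_i·e·α_i^ℓ, so α_err = S_1/S_0.
  S_0^{−1} = 3^{−1} = 4 (mod 11), so α_err = 9·4 = 36 ≡ 3 = α_1. Error position i = 1.
  Consistency check: S_2/S_1 = 5·5 = 25 ≡ 3 = α_err ✓ (single-error assumption holds).
Step 4: error magnitude e = S_0/v_1 = S_0·∏_{j≠1}(α_1 − α_j) = 3·10 = 30 ≡ 8 (mod 11).
Step 5: correct position 1: c_1 = r_1 − e = 4 − 8 ≡ 7 (mod 11). Hence c = [7, 3, 4, 1, 2].
  Check: interpolating c through the α_i gives m(x) = 8 + 7·x (degree < 2) with m(α_i) = c_i for every i, so c is indeed a codeword.


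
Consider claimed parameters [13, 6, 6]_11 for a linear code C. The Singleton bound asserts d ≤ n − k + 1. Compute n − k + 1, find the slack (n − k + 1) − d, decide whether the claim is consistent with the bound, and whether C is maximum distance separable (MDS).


Singleton RHS = n − k + 1 = 8, slack = 2, bound satisfied, not MDS.

Singleton bound: d ≤ n − k + 1.
Here n = 13, k = 6, so n − k + 1 = 8.
Given d = 6, check d ≤ 8: YES.
Slack = (n − k + 1) − d = 2.
The code is NOT MDS (slack = 2 > 0).
Description: the claimed parameters are [13, 6, 6]_11; such a code would be non-MDS.


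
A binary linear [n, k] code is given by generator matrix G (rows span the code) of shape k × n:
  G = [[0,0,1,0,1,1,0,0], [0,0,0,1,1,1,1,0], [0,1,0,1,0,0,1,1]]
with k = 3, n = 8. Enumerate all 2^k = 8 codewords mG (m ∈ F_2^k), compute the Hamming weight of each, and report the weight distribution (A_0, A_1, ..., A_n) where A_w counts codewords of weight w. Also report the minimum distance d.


Weight distribution: A_0 = 1, A_3 = 3, A_4 = 3, A_7 = 1. Minimum distance d = 3.

Enumerate all 2^3 = 8 messages m ∈ F_2^3.
For each, compute codeword c = mG in F_2^8, then tally its weight.
  m = 000 → c = 00000000, weight = 0.
  m = 100 → c = 00101100, weight = 3.
  m = 010 → c = 00011110, weight = 4.
  m = 110 → c = 00110010, weight = 3.
  m = 001 → c = 01010011, weight = 4.
  m = 101 → c = 01111111, weight = 7.
  m = 011 → c = 01001101, weight = 4.
  m = 111 → c = 01100001, weight = 3.
Tally weights:
  weight 0: 1 codewords.
  weight 3: 3 codewords.
  weight 4: 3 codewords.
  weight 7: 1 codewords.
Minimum distance d = smallest w > 0 with A_w > 0 = 3.
Sanity: Σ A_w = 8 = 2^3 = 8 ✓.


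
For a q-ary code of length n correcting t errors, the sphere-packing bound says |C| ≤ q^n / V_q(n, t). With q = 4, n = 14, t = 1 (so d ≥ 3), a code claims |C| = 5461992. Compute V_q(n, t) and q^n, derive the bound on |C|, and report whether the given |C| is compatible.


V_q(n, t) = 43, q^n = 268435456, Hamming bound = 6242685, |C| = 5461992 ≤ bound (satisfied).

Step 1: Compute V_q(n, t) = Σ_{j=0}^1 C(n, j) (q−1)^j.
  j = 0: C(14,0)·(3)^0 = 1·1 = 1.
  j = 1: C(14,1)·(3)^1 = 14·3 = 42.
  V_q(n, t) = 1 + 42 = 43.
Step 2: q^n = 4^14 = 268435456.
Step 3: Hamming bound ⌊q^n / V_q(n,t)⌋ = ⌊268435456/43⌋ = 6242685.
Step 4: Compare |C| = 5461992 to 6242685: satisfied.
The claimed |C| lies below the Hamming bound.


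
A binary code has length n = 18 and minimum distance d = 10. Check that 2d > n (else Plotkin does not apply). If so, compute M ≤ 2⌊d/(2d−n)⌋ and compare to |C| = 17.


Plotkin bound M ≤ 10; given |C| = 17 > bound (violated).

Check applicability: 2d = 20, n = 18.
2d − n = 2 > 0, so Plotkin applies.
Compute d/(2d−n) = 10/2 ≈ 5.0000.
⌊d/(2d−n)⌋ = 5.
Plotkin bound: M ≤ 2·5 = 10.
Given |C| = 17, check: VIOLATED.
This |C| is above the Plotkin bound, so no binary code with n = 18, d = 10 and 17 codewords exists.


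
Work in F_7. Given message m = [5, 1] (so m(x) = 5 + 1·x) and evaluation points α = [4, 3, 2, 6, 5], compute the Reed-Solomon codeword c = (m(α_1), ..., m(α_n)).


c = [2, 1, 0, 4, 3]

Message polynomial: m(x) = 5 + 1·x (mod 7).
For each evaluation point α_i, compute m(α_i) mod 7:
  α_1 = 4: Horner steps 1 → 2, so m(4) = 2.
  α_2 = 3: Horner steps 1 → 1, so m(3) = 1.
  α_3 = 2: Horner steps 1 → 0, so m(2) = 0.
  α_4 = 6: Horner steps 1 → 4, so m(6) = 4.
  α_5 = 5: Horner steps 1 → 3, so m(5) = 3.
Codeword c = [2, 1, 0, 4, 3] ∈ F_7^5.


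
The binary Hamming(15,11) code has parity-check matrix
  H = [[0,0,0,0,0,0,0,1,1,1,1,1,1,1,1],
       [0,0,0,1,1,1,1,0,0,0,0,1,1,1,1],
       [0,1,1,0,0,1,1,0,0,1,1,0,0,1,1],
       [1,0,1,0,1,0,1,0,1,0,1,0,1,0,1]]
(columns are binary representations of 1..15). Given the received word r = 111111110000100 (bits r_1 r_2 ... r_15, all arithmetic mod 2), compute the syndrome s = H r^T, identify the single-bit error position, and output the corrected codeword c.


s = (0, 1, 0, 1)^T, error position = 5, corrected codeword c = 111101110000100

Compute s = H r^T mod 2 one row at a time:
  s_1 = 1 + 0 + 0 + 0 + 0 + 1 + 0 + 0 = 2 ≡ 0 (mod 2).
  s_2 = 1 + 1 + 1 + 1 + 0 + 1 + 0 + 0 = 5 ≡ 1 (mod 2).
  s_3 = 1 + 1 + 1 + 1 + 0 + 0 + 0 + 0 = 4 ≡ 0 (mod 2).
  s_4 = 1 + 1 + 1 + 1 + 0 + 0 + 1 + 0 = 5 ≡ 1 (mod 2).
s = (0, 1, 0, 1)^T — this equals column 5 of H (binary 0101), so error is at position 5.
Correct: flip bit 5 of r = 111111110000100 to get c = 111101110000100.


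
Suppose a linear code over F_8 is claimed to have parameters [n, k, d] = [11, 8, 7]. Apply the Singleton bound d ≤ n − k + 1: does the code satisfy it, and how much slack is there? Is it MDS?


Singleton RHS = n − k + 1 = 4, slack = -3, bound violated (no such code; not MDS).

Singleton bound: d ≤ n − k + 1.
Here n = 11, k = 8, so n − k + 1 = 4.
Given d = 7, check d ≤ 4: NO.
Slack = (n − k + 1) − d = -3.
The slack is negative: d = 7 exceeds n − k + 1 = 4 by 3, so the Singleton bound is violated and no linear [11, 8, 7]_8 code can exist. In particular it is not MDS (MDS requires d = n − k + 1 exactly).
Description: the claimed parameters are [11, 8, 7]_8; such a code would be impossible (violates the Singleton bound).
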